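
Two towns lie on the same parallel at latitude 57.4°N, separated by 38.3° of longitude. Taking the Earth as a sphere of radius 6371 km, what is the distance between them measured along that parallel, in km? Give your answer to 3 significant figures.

Arc length along a parallel = R cos φ · Δλ (with Δλ in radians).
= 6371 × cos 57.4° × (38.3° × π/180) = 6371 × 0.5388 × 0.6685 ≈ 2290 km.

2290 km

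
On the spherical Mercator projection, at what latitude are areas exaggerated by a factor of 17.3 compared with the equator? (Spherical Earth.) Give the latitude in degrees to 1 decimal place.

76.1°

Mercator areal scale is sec²φ.
sec²φ = 17.3  ⇒  cos²φ = 0.05780  ⇒  cos φ = 0.2404.
φ = arccos(0.2404) ≈ 76.1°.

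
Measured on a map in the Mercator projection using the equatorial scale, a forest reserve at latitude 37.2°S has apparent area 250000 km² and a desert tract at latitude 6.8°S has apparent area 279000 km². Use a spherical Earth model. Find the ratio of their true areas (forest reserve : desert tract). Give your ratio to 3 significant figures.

On Mercator the areal scale is sec²φ, so true area = apparent × cos²φ.
True area of forest reserve: 250000 × cos²(37.2°) = 250000 × 0.6345 = 158600 km².
True area of desert tract: 279000 × cos²(6.8°) = 279000 × 0.9860 = 275100 km².
Ratio = 158600 / 275100 ≈ 0.577.

0.577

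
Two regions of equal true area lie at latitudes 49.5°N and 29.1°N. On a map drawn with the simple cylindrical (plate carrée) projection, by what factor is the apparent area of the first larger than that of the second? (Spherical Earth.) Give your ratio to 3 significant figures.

For the equirectangular projection with φ₀ = 0 (plate carrée), h = 1 along meridians and k = sec φ along parallels.
Areal scale at 49.5°: h·k = 1.000 × 1.540 = 1.540.
Areal scale at 29.1°: h·k = 1.000 × 1.144 = 1.144.
Ratio = 1.540/1.144 ≈ 1.35.

1.35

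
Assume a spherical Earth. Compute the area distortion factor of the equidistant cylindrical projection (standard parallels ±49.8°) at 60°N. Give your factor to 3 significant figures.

With standard parallel φ₀ = 49.8°, the equirectangular projection gives x = Rλ cos φ₀, y = Rφ, so h = 1 and k = cos 49.8° / cos φ.
Areal scale = h·k = 1 × cos φ₀ / cos φ; at 60°, h = 1.000, k = 1.291, so h·k = 1.291.

1.29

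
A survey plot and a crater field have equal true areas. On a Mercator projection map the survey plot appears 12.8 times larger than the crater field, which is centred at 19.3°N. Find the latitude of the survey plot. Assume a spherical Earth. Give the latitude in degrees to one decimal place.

74.7°

Mercator areal scale is sec²φ, so apparent-area ratio = sec²φ₁ / sec²φ₂ = cos²φ₂ / cos²φ₁.
cos²φ₂ / cos²φ₁ = 12.8  ⇒  cos φ₁ = cos 19.3° / √12.8 = 0.9438/3.578 = 0.2638.
φ₁ = arccos(0.2638) ≈ 74.7°.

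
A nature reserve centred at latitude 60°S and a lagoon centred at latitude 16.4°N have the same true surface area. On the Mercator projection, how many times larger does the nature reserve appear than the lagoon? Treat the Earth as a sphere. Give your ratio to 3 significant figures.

On Mercator, area is exaggerated by sec²φ = 1/cos²φ.
At 60°: sec²(60°) = 1/0.5000² = 4.000.
At 16.4°: sec²(16.4°) = 1/0.9593² = 1.087.
Ratio = 4.000/1.087 = cos²(16.4°)/cos²(60°) ≈ 3.68.

3.68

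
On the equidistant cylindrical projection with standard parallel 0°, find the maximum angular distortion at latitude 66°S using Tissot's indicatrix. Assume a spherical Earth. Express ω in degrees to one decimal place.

For the equirectangular projection with φ₀ = 0 (plate carrée), h = 1 along meridians and k = sec φ along parallels.
At 66°: h = 1.000, k = 2.459; principal scales a = 2.459, b = 1.000.
sin(ω/2) = (a − b)/(a + b) = 1.459/3.459 = 0.4217, so ω = 2 arcsin(0.4217) ≈ 49.9°.

49.9°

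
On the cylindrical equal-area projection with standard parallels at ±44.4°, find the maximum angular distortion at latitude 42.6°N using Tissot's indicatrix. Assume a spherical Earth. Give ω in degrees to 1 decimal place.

A cylindrical equal-area projection with standard parallel φ₀ has meridian scale h = cos φ / cos φ₀ and parallel scale k = cos φ₀ / cos φ (so areas are preserved, h·k = 1).
At 42.6°: h = 1.030, k = 0.9706; principal scales a = 1.030, b = 0.9706.
sin(ω/2) = (a − b)/(a + b) = 0.05964/2.001 = 0.02981, so ω = 2 arcsin(0.02981) ≈ 3.4°.

3.4°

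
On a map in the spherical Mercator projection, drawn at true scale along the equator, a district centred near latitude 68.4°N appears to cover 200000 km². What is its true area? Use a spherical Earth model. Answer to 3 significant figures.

27100 km²

The Mercator projection is conformal; its linear scale factor is the same in every direction and equals sec φ = 1/cos φ.
Areal scale = k² = sec²φ = 1/cos²(68.4°) = 1/0.3681² = 7.379.
True area = apparent / (areal scale) = 200000 / 7.379 ≈ 27100 km².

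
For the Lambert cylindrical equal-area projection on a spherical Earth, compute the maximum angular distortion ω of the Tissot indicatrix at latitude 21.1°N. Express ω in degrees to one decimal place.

The Lambert cylindrical equal-area projection is the cylindrical equal-area projection with its standard parallel at the equator (φ₀ = 0). For cylindrical equal-area with standard parallel φ₀, h = cos φ / cos φ₀ and k = cos φ₀ / cos φ, so h·k = 1.
At 21.1°: h = 0.9330, k = 1.072; principal scales a = 1.072, b = 0.9330.
sin(ω/2) = (a − b)/(a + b) = 0.1389/2.005 = 0.06929, so ω = 2 arcsin(0.06929) ≈ 7.9°.

7.9°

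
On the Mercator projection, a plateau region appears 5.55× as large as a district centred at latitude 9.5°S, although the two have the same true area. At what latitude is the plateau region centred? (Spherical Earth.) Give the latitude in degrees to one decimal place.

On Mercator, (apparent₁)/(apparent₂) = sec²φ₁ / sec²φ₂ when true areas are equal.
cos²φ₂ / cos²φ₁ = 5.55  ⇒  cos φ₁ = cos 9.5° / √5.55 = 0.9863/2.356 = 0.4187.
φ₁ = arccos(0.4187) ≈ 65.3°.

65.3°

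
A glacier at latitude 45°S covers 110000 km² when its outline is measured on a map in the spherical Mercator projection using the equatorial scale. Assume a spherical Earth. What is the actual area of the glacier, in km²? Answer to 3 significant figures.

55000 km²

The Mercator projection is conformal; its linear scale factor is the same in every direction and equals sec φ = 1/cos φ.
Areal scale = k² = sec²φ = 1/cos²(45°) = 1/0.7071² = 2.000.
True area = apparent / (areal scale) = 110000 / 2.000 ≈ 55000 km².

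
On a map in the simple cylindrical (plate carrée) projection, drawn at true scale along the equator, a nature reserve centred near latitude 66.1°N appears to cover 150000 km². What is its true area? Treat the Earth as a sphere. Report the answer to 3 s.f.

For the equirectangular projection with φ₀ = 0 (plate carrée), h = 1 along meridians and k = sec φ along parallels.
Areal scale = h·k = 1 × sec φ; at 66.1°, h = 1.000, k = 2.468, so h·k = 2.468.
True area = apparent / (areal scale) = 150000 / 2.468 ≈ 60800 km².

60800 km²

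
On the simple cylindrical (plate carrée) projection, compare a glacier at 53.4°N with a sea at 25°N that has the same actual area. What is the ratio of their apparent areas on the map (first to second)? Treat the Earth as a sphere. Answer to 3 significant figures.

For the equirectangular projection with φ₀ = 0 (plate carrée), h = 1 along meridians and k = sec φ along parallels.
Areal scale at 53.4°: h·k = 1.000 × 1.677 = 1.677.
Areal scale at 25°: h·k = 1.000 × 1.103 = 1.103.
Ratio = 1.677/1.103 ≈ 1.52.

1.52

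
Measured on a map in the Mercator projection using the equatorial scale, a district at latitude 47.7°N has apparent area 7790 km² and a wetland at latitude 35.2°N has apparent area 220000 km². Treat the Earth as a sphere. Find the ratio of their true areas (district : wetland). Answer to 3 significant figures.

Since Mercator area scale is 1/cos²φ, the true area equals the apparent area multiplied by cos²φ.
True area of district: 7790 × cos²(47.7°) = 7790 × 0.4529 = 3528 km².
True area of wetland: 220000 × cos²(35.2°) = 220000 × 0.6677 = 146900 km².
Ratio = 3528 / 146900 ≈ 0.0240.

0.0240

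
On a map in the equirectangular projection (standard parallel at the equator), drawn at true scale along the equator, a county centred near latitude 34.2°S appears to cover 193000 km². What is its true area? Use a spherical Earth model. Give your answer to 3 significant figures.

160000 km²

In the plate carrée (x = Rλ, y = Rφ), meridians are true-scale (h = 1) and parallels are stretched by k = sec φ.
Areal scale = h·k = 1 × sec φ; at 34.2°, h = 1.000, k = 1.209, so h·k = 1.209.
True area = apparent / (areal scale) = 193000 / 1.209 ≈ 160000 km².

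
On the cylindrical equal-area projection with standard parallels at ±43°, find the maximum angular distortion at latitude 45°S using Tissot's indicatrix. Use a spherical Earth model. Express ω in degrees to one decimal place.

Cylindrical equal-area (φ₀ = 43°): h = cos φ / cos 43° along meridians, k = cos 43° / cos φ along parallels; h·k = 1.
At 45°: h = 0.9668, k = 1.034; principal scales a = 1.034, b = 0.9668.
sin(ω/2) = (a − b)/(a + b) = 0.06744/2.001 = 0.03370, so ω = 2 arcsin(0.03370) ≈ 3.9°.

3.9°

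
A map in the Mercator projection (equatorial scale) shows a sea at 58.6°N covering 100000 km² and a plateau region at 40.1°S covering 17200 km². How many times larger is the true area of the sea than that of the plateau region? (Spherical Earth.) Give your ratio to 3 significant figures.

2.70

Since Mercator area scale is 1/cos²φ, the true area equals the apparent area multiplied by cos²φ.
True area of sea: 100000 × cos²(58.6°) = 100000 × 0.2715 = 27150 km².
True area of plateau region: 17200 × cos²(40.1°) = 17200 × 0.5851 = 10060 km².
Ratio = 27150 / 10060 ≈ 2.70.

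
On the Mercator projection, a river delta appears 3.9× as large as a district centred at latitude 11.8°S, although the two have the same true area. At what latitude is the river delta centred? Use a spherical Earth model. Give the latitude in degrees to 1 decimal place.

On Mercator, (apparent₁)/(apparent₂) = sec²φ₁ / sec²φ₂ when true areas are equal.
cos²φ₂ / cos²φ₁ = 3.9  ⇒  cos φ₁ = cos 11.8° / √3.9 = 0.9789/1.975 = 0.4957.
φ₁ = arccos(0.4957) ≈ 60.3°.

60.3°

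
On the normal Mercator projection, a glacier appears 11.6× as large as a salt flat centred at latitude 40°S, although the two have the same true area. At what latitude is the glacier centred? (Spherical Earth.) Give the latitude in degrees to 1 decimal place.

77.0°

For equal true areas on Mercator, apparent areas scale as sec²φ, so the ratio is cos²φ₂ / cos²φ₁.
cos²φ₂ / cos²φ₁ = 11.6  ⇒  cos φ₁ = cos 40° / √11.6 = 0.7660/3.406 = 0.2249.
φ₁ = arccos(0.2249) ≈ 77.0°.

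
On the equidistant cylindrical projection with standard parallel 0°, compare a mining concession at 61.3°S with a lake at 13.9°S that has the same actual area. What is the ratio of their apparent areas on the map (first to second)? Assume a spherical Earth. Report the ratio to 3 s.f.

2.02

In the plate carrée (x = Rλ, y = Rφ), meridians are true-scale (h = 1) and parallels are stretched by k = sec φ.
Areal scale at 61.3°: h·k = 1.000 × 2.082 = 2.082.
Areal scale at 13.9°: h·k = 1.000 × 1.030 = 1.030.
Ratio = 2.082/1.030 ≈ 2.02.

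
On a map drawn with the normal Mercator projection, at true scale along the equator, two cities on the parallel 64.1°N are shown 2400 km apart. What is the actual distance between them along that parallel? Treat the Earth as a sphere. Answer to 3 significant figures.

The Mercator projection is conformal; its linear scale factor is the same in every direction and equals sec φ = 1/cos φ.
Along the parallel at 64.1°, map distances are exaggerated by k = sec 64.1° = 2.289.
True distance = 2400 / 2.289 = 2400 × cos 64.1° ≈ 1050 km.

1050 km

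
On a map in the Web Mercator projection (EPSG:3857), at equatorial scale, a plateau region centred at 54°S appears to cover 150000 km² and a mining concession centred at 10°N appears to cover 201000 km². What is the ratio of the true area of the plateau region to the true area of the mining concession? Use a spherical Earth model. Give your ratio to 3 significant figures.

0.266

Since Mercator area scale is 1/cos²φ, the true area equals the apparent area multiplied by cos²φ.
True area of plateau region: 150000 × cos²(54°) = 150000 × 0.3455 = 51820 km².
True area of mining concession: 201000 × cos²(10°) = 201000 × 0.9698 = 194900 km².
Ratio = 51820 / 194900 ≈ 0.266.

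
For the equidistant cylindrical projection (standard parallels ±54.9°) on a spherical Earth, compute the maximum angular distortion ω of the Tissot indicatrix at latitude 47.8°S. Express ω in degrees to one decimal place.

With standard parallel φ₀ = 54.9°, the equirectangular projection gives x = Rλ cos φ₀, y = Rφ, so h = 1 and k = cos 54.9° / cos φ.
At 47.8°: h = 1.000, k = 0.8560; principal scales a = 1.000, b = 0.8560.
sin(ω/2) = (a − b)/(a + b) = 0.1440/1.856 = 0.07758, so ω = 2 arcsin(0.07758) ≈ 8.9°.

8.9°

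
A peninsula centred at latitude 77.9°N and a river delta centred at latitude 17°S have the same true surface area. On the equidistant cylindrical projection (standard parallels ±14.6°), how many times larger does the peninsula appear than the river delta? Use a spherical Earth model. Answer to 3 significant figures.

4.56

In the equirectangular projection with standard parallel φ₀ = 14.6° (x = Rλ cos φ₀, y = Rφ), meridians are true-scale (h = 1) and the parallel scale is k = cos φ₀ / cos φ.
Areal scale at 77.9°: h·k = 1.000 × 4.617 = 4.617.
Areal scale at 17°: h·k = 1.000 × 1.012 = 1.012.
Ratio = 4.617/1.012 ≈ 4.56.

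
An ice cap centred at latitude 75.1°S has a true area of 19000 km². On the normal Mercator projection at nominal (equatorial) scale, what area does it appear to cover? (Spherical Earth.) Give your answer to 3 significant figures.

For Mercator, h = k = sec φ (a conformal cylindrical projection has a single point scale, 1/cos φ).
Areal scale = k² = sec²φ = 1/cos²(75.1°) = 1/0.2571² = 15.12.
Apparent area = 19000 × 15.12 ≈ 287000 km².

287000 km²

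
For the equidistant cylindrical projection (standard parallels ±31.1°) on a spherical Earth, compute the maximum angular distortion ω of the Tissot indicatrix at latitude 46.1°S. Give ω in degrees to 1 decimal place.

12.1°

The equidistant cylindrical projection with φ₀ = 31.1° has h = 1 (meridians true) and k = cos φ₀ / cos φ along parallels.
At 46.1°: h = 1.000, k = 1.235; principal scales a = 1.235, b = 1.000.
sin(ω/2) = (a − b)/(a + b) = 0.2349/2.235 = 0.1051, so ω = 2 arcsin(0.1051) ≈ 12.1°.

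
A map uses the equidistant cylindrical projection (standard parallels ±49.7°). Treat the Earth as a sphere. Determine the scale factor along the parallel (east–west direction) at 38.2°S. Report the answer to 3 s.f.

0.823

With standard parallel φ₀ = 49.7°, the equirectangular projection gives x = Rλ cos φ₀, y = Rφ, so h = 1 and k = cos 49.7° / cos φ.
k = cos 49.7° / cos 38.2° = 0.6468/0.7859 = 0.8230.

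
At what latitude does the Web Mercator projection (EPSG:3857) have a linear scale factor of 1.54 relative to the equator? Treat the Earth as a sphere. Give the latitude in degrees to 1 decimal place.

49.5°

Mercator scale is k = sec φ = 1/cos φ.
1/cos φ = 1.54  ⇒  cos φ = 0.6494  ⇒  φ = arccos(0.6494) ≈ 49.5°.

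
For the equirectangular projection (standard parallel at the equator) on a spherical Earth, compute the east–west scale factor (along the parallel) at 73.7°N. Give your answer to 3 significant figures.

For the equirectangular projection with φ₀ = 0 (plate carrée), h = 1 along meridians and k = sec φ along parallels.
k = 1/cos 73.7° = 1/0.2807 = 3.563.

3.56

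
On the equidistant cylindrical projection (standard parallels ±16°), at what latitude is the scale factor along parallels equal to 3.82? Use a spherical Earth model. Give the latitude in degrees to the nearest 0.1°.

75.4°

With standard parallel φ₀ = 16°, the equirectangular projection gives x = Rλ cos φ₀, y = Rφ, so h = 1 and k = cos 16° / cos φ.
k = cos φ₀ / cos φ = 3.82  ⇒  cos φ = cos 16° / 3.82 = 0.2516.
φ = arccos(0.2516) ≈ 75.4°.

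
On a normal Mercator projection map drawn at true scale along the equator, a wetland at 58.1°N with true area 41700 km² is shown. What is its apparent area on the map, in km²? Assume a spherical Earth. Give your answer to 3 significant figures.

For Mercator, h = k = sec φ (a conformal cylindrical projection has a single point scale, 1/cos φ).
Areal scale = k² = sec²φ = 1/cos²(58.1°) = 1/0.5284² = 3.581.
Apparent area = 41700 × 3.581 ≈ 149000 km².

149000 km²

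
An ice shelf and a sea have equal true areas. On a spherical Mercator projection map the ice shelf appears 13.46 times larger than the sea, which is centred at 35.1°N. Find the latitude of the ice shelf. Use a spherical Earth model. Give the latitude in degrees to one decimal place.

77.1°

On Mercator, (apparent₁)/(apparent₂) = sec²φ₁ / sec²φ₂ when true areas are equal.
cos²φ₂ / cos²φ₁ = 13.46  ⇒  cos φ₁ = cos 35.1° / √13.46 = 0.8181/3.669 = 0.2230.
φ₁ = arccos(0.2230) ≈ 77.1°.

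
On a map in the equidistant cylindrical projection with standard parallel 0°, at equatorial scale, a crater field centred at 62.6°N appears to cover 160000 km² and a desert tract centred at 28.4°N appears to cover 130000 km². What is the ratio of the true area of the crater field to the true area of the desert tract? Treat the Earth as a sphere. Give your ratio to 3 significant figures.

On the plate carrée, areal scale = h·k = 1 × sec φ, so true area = apparent × cos φ.
True area of crater field: 160000 × cos(62.6°) = 160000 × 0.4602 = 73630 km².
True area of desert tract: 130000 × cos(28.4°) = 130000 × 0.8796 = 114400 km².
Ratio = 73630 / 114400 ≈ 0.644.

0.644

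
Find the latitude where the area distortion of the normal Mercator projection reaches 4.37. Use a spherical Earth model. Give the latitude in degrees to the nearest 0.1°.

61.4°

Mercator areal scale is sec²φ.
sec²φ = 4.37  ⇒  cos²φ = 0.2288  ⇒  cos φ = 0.4784.
φ = arccos(0.4784) ≈ 61.4°.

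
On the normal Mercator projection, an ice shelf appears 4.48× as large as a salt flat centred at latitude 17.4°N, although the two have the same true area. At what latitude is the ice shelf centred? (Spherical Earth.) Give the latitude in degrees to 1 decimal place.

Mercator areal scale is sec²φ, so apparent-area ratio = sec²φ₁ / sec²φ₂ = cos²φ₂ / cos²φ₁.
cos²φ₂ / cos²φ₁ = 4.48  ⇒  cos φ₁ = cos 17.4° / √4.48 = 0.9542/2.117 = 0.4508.
φ₁ = arccos(0.4508) ≈ 63.2°.

63.2°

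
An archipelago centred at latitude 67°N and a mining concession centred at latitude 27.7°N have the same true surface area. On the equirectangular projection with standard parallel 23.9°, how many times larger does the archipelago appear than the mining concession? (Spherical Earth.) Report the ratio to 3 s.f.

The equidistant cylindrical projection with φ₀ = 23.9° has h = 1 (meridians true) and k = cos φ₀ / cos φ along parallels.
Areal scale at 67°: h·k = 1.000 × 2.340 = 2.340.
Areal scale at 27.7°: h·k = 1.000 × 1.033 = 1.033.
Ratio = 2.340/1.033 ≈ 2.27.

2.27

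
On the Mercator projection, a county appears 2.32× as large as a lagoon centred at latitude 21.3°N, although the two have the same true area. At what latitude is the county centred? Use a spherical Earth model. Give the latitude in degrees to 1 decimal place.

On Mercator, (apparent₁)/(apparent₂) = sec²φ₁ / sec²φ₂ when true areas are equal.
cos²φ₂ / cos²φ₁ = 2.32  ⇒  cos φ₁ = cos 21.3° / √2.32 = 0.9317/1.523 = 0.6117.
φ₁ = arccos(0.6117) ≈ 52.3°.

52.3°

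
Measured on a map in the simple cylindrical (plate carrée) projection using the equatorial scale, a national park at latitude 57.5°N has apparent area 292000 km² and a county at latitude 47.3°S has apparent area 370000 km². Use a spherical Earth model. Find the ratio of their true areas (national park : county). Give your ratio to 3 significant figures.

0.625

Plate carrée has h = 1 and k = sec φ, giving areal scale sec φ; true area = (apparent area) · cos φ.
True area of national park: 292000 × cos(57.5°) = 292000 × 0.5373 = 156900 km².
True area of county: 370000 × cos(47.3°) = 370000 × 0.6782 = 250900 km².
Ratio = 156900 / 250900 ≈ 0.625.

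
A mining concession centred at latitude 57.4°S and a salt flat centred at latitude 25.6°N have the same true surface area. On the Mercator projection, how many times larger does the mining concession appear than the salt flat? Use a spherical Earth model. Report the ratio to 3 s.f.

Mercator areal scale is sec²φ.
At 57.4°: sec²(57.4°) = 1/0.5388² = 3.445.
At 25.6°: sec²(25.6°) = 1/0.9018² = 1.230.
Ratio = 3.445/1.230 = cos²(25.6°)/cos²(57.4°) ≈ 2.80.

2.80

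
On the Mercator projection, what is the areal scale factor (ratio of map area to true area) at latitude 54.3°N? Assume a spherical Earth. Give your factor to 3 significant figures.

For Mercator, h = k = sec φ (a conformal cylindrical projection has a single point scale, 1/cos φ).
Areal scale = k² = sec²φ = 1/cos²(54.3°) = 1/0.5835² = 2.937.

2.94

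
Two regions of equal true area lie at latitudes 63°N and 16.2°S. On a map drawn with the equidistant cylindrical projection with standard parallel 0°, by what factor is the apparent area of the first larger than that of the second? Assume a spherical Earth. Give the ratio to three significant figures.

2.12

In the plate carrée (x = Rλ, y = Rφ), meridians are true-scale (h = 1) and parallels are stretched by k = sec φ.
Areal scale at 63°: h·k = 1.000 × 2.203 = 2.203.
Areal scale at 16.2°: h·k = 1.000 × 1.041 = 1.041.
Ratio = 2.203/1.041 ≈ 2.12.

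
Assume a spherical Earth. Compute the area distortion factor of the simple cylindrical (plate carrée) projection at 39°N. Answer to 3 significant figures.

Plate carrée maps x = Rλ, y = Rφ. The meridian scale is h = 1 and the parallel scale is k = 1/cos φ = sec φ.
Areal scale = h·k = 1 × sec φ; at 39°, h = 1.000, k = 1.287, so h·k = 1.287.

1.29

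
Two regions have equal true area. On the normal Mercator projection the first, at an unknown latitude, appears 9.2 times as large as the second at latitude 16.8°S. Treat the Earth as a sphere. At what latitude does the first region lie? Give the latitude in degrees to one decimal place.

On Mercator, (apparent₁)/(apparent₂) = sec²φ₁ / sec²φ₂ when true areas are equal.
cos²φ₂ / cos²φ₁ = 9.2  ⇒  cos φ₁ = cos 16.8° / √9.2 = 0.9573/3.033 = 0.3156.
φ₁ = arccos(0.3156) ≈ 71.6°.

71.6°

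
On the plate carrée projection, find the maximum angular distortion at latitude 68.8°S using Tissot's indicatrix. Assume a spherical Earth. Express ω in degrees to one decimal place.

55.9°

In the plate carrée (x = Rλ, y = Rφ), meridians are true-scale (h = 1) and parallels are stretched by k = sec φ.
At 68.8°: h = 1.000, k = 2.765; principal scales a = 2.765, b = 1.000.
sin(ω/2) = (a − b)/(a + b) = 1.765/3.765 = 0.4688, so ω = 2 arcsin(0.4688) ≈ 55.9°.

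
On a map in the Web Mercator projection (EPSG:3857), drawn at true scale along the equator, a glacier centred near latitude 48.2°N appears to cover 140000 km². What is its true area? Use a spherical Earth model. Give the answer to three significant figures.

For Mercator, h = k = sec φ (a conformal cylindrical projection has a single point scale, 1/cos φ).
Areal scale = k² = sec²φ = 1/cos²(48.2°) = 1/0.6665² = 2.251.
True area = apparent / (areal scale) = 140000 / 2.251 ≈ 62200 km².

62200 km²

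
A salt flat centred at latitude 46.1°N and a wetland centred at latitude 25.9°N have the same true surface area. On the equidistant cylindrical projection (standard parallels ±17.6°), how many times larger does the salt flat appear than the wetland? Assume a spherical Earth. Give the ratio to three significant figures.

In the equirectangular projection with standard parallel φ₀ = 17.6° (x = Rλ cos φ₀, y = Rφ), meridians are true-scale (h = 1) and the parallel scale is k = cos φ₀ / cos φ.
Areal scale at 46.1°: h·k = 1.000 × 1.375 = 1.375.
Areal scale at 25.9°: h·k = 1.000 × 1.060 = 1.060.
Ratio = 1.375/1.060 ≈ 1.30.

1.30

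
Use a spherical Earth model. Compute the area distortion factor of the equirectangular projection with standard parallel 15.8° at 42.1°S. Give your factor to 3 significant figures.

1.30

In the equirectangular projection with standard parallel φ₀ = 15.8° (x = Rλ cos φ₀, y = Rφ), meridians are true-scale (h = 1) and the parallel scale is k = cos φ₀ / cos φ.
Areal scale = h·k = 1 × cos φ₀ / cos φ; at 42.1°, h = 1.000, k = 1.297, so h·k = 1.297.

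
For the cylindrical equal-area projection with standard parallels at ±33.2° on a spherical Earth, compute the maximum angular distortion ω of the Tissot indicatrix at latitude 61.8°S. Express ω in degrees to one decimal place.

Cylindrical equal-area (φ₀ = 33.2°): h = cos φ / cos 33.2° along meridians, k = cos 33.2° / cos φ along parallels; h·k = 1.
At 61.8°: h = 0.5647, k = 1.771; principal scales a = 1.771, b = 0.5647.
sin(ω/2) = (a − b)/(a + b) = 1.206/2.335 = 0.5164, so ω = 2 arcsin(0.5164) ≈ 62.2°.

62.2°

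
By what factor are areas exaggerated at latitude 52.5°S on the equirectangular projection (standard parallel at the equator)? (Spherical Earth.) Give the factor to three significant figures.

Plate carrée maps x = Rλ, y = Rφ. The meridian scale is h = 1 and the parallel scale is k = 1/cos φ = sec φ.
Areal scale = h·k = 1 × sec φ; at 52.5°, h = 1.000, k = 1.643, so h·k = 1.643.

1.64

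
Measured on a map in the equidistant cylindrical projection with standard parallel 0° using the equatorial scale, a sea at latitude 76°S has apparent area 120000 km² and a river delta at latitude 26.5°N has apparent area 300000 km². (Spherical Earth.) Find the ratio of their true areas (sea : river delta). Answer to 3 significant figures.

On the plate carrée, areal scale = h·k = 1 × sec φ, so true area = apparent × cos φ.
True area of sea: 120000 × cos(76°) = 120000 × 0.2419 = 29030 km².
True area of river delta: 300000 × cos(26.5°) = 300000 × 0.8949 = 268500 km².
Ratio = 29030 / 268500 ≈ 0.108.

0.108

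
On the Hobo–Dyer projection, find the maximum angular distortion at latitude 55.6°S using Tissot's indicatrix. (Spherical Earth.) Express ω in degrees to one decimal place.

38.2°

The Hobo–Dyer projection is cylindrical equal-area with φ₀ = 37.5°. Cylindrical equal-area (φ₀ = 37.5°): h = cos φ / cos 37.5° along meridians, k = cos 37.5° / cos φ along parallels; h·k = 1.
At 55.6°: h = 0.7121, k = 1.404; principal scales a = 1.404, b = 0.7121.
sin(ω/2) = (a − b)/(a + b) = 0.6921/2.116 = 0.3270, so ω = 2 arcsin(0.3270) ≈ 38.2°.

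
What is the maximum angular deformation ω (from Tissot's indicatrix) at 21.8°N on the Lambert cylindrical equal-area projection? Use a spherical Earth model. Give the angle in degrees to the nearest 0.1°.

The Lambert cylindrical equal-area projection is the cylindrical equal-area projection with its standard parallel at the equator (φ₀ = 0). A cylindrical equal-area projection with standard parallel φ₀ has meridian scale h = cos φ / cos φ₀ and parallel scale k = cos φ₀ / cos φ (so areas are preserved, h·k = 1).
At 21.8°: h = 0.9285, k = 1.077; principal scales a = 1.077, b = 0.9285.
sin(ω/2) = (a − b)/(a + b) = 0.1485/2.006 = 0.07406, so ω = 2 arcsin(0.07406) ≈ 8.5°.

8.5°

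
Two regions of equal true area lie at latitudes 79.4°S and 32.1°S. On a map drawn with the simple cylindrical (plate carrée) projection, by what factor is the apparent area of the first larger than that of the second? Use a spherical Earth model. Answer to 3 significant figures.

In the plate carrée (x = Rλ, y = Rφ), meridians are true-scale (h = 1) and parallels are stretched by k = sec φ.
Areal scale at 79.4°: h·k = 1.000 × 5.436 = 5.436.
Areal scale at 32.1°: h·k = 1.000 × 1.180 = 1.180.
Ratio = 5.436/1.180 ≈ 4.61.

4.61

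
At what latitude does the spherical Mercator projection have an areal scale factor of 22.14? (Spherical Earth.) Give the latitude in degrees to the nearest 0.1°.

Mercator areal scale is sec²φ.
sec²φ = 22.14  ⇒  cos²φ = 0.04517  ⇒  cos φ = 0.2125.
φ = arccos(0.2125) ≈ 77.7°.

77.7°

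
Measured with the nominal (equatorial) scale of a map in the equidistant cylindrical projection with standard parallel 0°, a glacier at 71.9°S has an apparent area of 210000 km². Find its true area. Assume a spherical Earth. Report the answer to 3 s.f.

For the equirectangular projection with φ₀ = 0 (plate carrée), h = 1 along meridians and k = sec φ along parallels.
Areal scale = h·k = 1 × sec φ; at 71.9°, h = 1.000, k = 3.219, so h·k = 3.219.
True area = apparent / (areal scale) = 210000 / 3.219 ≈ 65200 km².

65200 km²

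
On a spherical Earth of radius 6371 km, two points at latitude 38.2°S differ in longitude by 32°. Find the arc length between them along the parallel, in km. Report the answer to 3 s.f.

Arc length along a parallel = R cos φ · Δλ (with Δλ in radians).
= 6371 × cos 38.2° × (32° × π/180) = 6371 × 0.7859 × 0.5585 ≈ 2800 km.

2800 km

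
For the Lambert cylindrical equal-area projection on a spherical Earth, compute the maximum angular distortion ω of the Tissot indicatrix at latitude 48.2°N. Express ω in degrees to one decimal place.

The Lambert cylindrical equal-area projection is the cylindrical equal-area projection with its standard parallel at the equator (φ₀ = 0). Cylindrical equal-area (φ₀ = 0°): h = cos φ / cos 0° along meridians, k = cos 0° / cos φ along parallels; h·k = 1.
At 48.2°: h = 0.6665, k = 1.500; principal scales a = 1.500, b = 0.6665.
sin(ω/2) = (a − b)/(a + b) = 0.8338/2.167 = 0.3848, so ω = 2 arcsin(0.3848) ≈ 45.3°.

45.3°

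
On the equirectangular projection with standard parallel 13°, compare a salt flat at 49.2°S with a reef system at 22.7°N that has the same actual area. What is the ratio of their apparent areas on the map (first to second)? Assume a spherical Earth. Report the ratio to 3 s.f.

In the equirectangular projection with standard parallel φ₀ = 13° (x = Rλ cos φ₀, y = Rφ), meridians are true-scale (h = 1) and the parallel scale is k = cos φ₀ / cos φ.
Areal scale at 49.2°: h·k = 1.000 × 1.491 = 1.491.
Areal scale at 22.7°: h·k = 1.000 × 1.056 = 1.056.
Ratio = 1.491/1.056 ≈ 1.41.

1.41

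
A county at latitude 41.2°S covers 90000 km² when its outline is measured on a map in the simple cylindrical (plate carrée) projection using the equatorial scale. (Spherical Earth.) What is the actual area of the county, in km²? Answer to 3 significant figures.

For the equirectangular projection with φ₀ = 0 (plate carrée), h = 1 along meridians and k = sec φ along parallels.
Areal scale = h·k = 1 × sec φ; at 41.2°, h = 1.000, k = 1.329, so h·k = 1.329.
True area = apparent / (areal scale) = 90000 / 1.329 ≈ 67700 km².

67700 km²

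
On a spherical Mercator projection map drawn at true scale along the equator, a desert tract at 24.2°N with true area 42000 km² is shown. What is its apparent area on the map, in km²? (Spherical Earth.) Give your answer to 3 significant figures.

The Mercator projection is conformal; its linear scale factor is the same in every direction and equals sec φ = 1/cos φ.
Areal scale = k² = sec²φ = 1/cos²(24.2°) = 1/0.9121² = 1.202.
Apparent area = 42000 × 1.202 ≈ 50500 km².

50500 km²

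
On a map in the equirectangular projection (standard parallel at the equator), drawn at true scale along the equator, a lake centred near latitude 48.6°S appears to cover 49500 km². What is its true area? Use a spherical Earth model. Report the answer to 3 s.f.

Plate carrée maps x = Rλ, y = Rφ. The meridian scale is h = 1 and the parallel scale is k = 1/cos φ = sec φ.
Areal scale = h·k = 1 × sec φ; at 48.6°, h = 1.000, k = 1.512, so h·k = 1.512.
True area = apparent / (areal scale) = 49500 / 1.512 ≈ 32700 km².

32700 km²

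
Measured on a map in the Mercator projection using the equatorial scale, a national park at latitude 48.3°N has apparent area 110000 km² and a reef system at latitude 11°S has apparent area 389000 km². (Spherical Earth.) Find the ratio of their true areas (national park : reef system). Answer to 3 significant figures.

On Mercator the areal scale is sec²φ, so true area = apparent × cos²φ.
True area of national park: 110000 × cos²(48.3°) = 110000 × 0.4425 = 48680 km².
True area of reef system: 389000 × cos²(11°) = 389000 × 0.9636 = 374800 km².
Ratio = 48680 / 374800 ≈ 0.130.

0.130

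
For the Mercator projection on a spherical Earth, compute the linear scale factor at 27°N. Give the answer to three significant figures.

Mercator is conformal, so the point scale is isotropic: h = k = sec φ = 1/cos φ.
k = 1/cos 27° = 1/0.8910 = 1.122.

1.12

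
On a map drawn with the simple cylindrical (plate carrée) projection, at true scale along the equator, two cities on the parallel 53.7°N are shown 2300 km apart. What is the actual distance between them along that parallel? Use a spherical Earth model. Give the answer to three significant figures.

1360 km

For the equirectangular projection with φ₀ = 0 (plate carrée), h = 1 along meridians and k = sec φ along parallels.
Along the parallel at 53.7°, map distances are exaggerated by k = sec 53.7° = 1.689.
True distance = 2300 / 1.689 = 2300 × cos 53.7° ≈ 1360 km.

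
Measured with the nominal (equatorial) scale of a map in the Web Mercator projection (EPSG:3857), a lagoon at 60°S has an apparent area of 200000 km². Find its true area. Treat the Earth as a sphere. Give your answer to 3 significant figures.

For Mercator, h = k = sec φ (a conformal cylindrical projection has a single point scale, 1/cos φ).
Areal scale = k² = sec²φ = 1/cos²(60°) = 1/0.5000² = 4.000.
True area = apparent / (areal scale) = 200000 / 4.000 ≈ 50000 km².

50000 km²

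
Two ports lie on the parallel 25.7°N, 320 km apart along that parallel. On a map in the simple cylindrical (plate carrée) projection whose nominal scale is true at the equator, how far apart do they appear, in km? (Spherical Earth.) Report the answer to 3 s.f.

355 km

Plate carrée maps x = Rλ, y = Rφ. The meridian scale is h = 1 and the parallel scale is k = 1/cos φ = sec φ.
Along the parallel, k = sec 25.7° = 1/0.9011 = 1.110.
Map distance = 320 × 1.110 ≈ 355 km.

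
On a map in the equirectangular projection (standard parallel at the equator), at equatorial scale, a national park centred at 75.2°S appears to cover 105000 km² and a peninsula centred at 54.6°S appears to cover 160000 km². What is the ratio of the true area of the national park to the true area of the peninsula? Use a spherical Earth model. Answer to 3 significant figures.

0.289

Plate carrée has h = 1 and k = sec φ, giving areal scale sec φ; true area = (apparent area) · cos φ.
True area of national park: 105000 × cos(75.2°) = 105000 × 0.2554 = 26820 km².
True area of peninsula: 160000 × cos(54.6°) = 160000 × 0.5793 = 92680 km².
Ratio = 26820 / 92680 ≈ 0.289.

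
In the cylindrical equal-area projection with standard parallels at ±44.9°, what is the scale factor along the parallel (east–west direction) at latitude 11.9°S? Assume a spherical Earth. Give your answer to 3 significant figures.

Cylindrical equal-area (φ₀ = 44.9°): h = cos φ / cos 44.9° along meridians, k = cos 44.9° / cos φ along parallels; h·k = 1.
k = cos 44.9° / cos 11.9° = 0.7083/0.9785 = 0.7239.

0.724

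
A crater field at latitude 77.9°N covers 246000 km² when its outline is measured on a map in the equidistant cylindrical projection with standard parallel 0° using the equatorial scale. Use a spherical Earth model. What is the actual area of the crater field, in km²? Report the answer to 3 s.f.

For the equirectangular projection with φ₀ = 0 (plate carrée), h = 1 along meridians and k = sec φ along parallels.
Areal scale = h·k = 1 × sec φ; at 77.9°, h = 1.000, k = 4.771, so h·k = 4.771.
True area = apparent / (areal scale) = 246000 / 4.771 ≈ 51600 km².

51600 km²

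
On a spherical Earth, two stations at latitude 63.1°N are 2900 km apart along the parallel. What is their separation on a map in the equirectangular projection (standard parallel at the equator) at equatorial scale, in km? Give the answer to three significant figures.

In the plate carrée (x = Rλ, y = Rφ), meridians are true-scale (h = 1) and parallels are stretched by k = sec φ.
Along the parallel, k = sec 63.1° = 1/0.4524 = 2.210.
Map distance = 2900 × 2.210 ≈ 6410 km.

6410 km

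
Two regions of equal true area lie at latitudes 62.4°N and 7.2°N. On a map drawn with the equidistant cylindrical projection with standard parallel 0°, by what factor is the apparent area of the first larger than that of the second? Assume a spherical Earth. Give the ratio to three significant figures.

2.14

In the plate carrée (x = Rλ, y = Rφ), meridians are true-scale (h = 1) and parallels are stretched by k = sec φ.
Areal scale at 62.4°: h·k = 1.000 × 2.158 = 2.158.
Areal scale at 7.2°: h·k = 1.000 × 1.008 = 1.008.
Ratio = 2.158/1.008 ≈ 2.14.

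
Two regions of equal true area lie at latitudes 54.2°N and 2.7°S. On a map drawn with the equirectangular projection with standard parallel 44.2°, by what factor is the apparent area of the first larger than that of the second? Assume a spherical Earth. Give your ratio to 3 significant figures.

With standard parallel φ₀ = 44.2°, the equirectangular projection gives x = Rλ cos φ₀, y = Rφ, so h = 1 and k = cos 44.2° / cos φ.
Areal scale at 54.2°: h·k = 1.000 × 1.226 = 1.226.
Areal scale at 2.7°: h·k = 1.000 × 0.7177 = 0.7177.
Ratio = 1.226/0.7177 ≈ 1.71.

1.71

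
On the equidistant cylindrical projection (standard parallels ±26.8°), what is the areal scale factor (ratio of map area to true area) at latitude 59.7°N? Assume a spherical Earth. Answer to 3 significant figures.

1.77

The equidistant cylindrical projection with φ₀ = 26.8° has h = 1 (meridians true) and k = cos φ₀ / cos φ along parallels.
Areal scale = h·k = 1 × cos φ₀ / cos φ; at 59.7°, h = 1.000, k = 1.769, so h·k = 1.769.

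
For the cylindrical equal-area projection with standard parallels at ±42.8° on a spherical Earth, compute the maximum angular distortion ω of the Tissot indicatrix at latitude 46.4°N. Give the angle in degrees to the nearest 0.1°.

For cylindrical equal-area with standard parallel φ₀, h = cos φ / cos φ₀ and k = cos φ₀ / cos φ, so h·k = 1.
At 46.4°: h = 0.9399, k = 1.064; principal scales a = 1.064, b = 0.9399.
sin(ω/2) = (a − b)/(a + b) = 0.1241/2.004 = 0.06192, so ω = 2 arcsin(0.06192) ≈ 7.1°.

7.1°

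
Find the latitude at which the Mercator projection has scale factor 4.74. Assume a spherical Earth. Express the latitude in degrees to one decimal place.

77.8°

Mercator scale is k = sec φ = 1/cos φ.
1/cos φ = 4.74  ⇒  cos φ = 0.2110  ⇒  φ = arccos(0.2110) ≈ 77.8°.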